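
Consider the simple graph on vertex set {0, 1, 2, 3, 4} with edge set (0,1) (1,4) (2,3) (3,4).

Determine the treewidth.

1

A width-1 tree decomposition is:
Bags: B1 = {0, 1}  B2 = {1, 4}  B3 = {3, 4}  B4 = {2, 3}
Tree: B1–B2, B2–B3, B3–B4
Every bag has size at most 2, so the width is 2 − 1 = 1 and tw(G) ≤ 1. Since G has at least one edge (e.g. 0–1), it is not an edgeless graph, so tw(G) ≥ 1. Hence tw(G) = 1 exactly.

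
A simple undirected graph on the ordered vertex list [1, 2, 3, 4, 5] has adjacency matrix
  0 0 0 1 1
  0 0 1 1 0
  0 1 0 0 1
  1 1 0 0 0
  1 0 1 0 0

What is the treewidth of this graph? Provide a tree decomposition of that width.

Treewidth 2.
One optimal decomposition is:
Bags: B1 = {2, 3, 4}  B2 = {1, 3, 4}  B3 = {1, 3, 5}
Tree: B1–B2, B2–B3

Every bag has size at most 3, so the width is 3 − 1 = 2 and tw(G) ≤ 2. For the lower bound, G contains the cycle 3–2–4–1–5–3, so G is not a forest; only forests have treewidth ≤ 1, hence tw(G) ≥ 2. Hence tw(G) = 2 exactly.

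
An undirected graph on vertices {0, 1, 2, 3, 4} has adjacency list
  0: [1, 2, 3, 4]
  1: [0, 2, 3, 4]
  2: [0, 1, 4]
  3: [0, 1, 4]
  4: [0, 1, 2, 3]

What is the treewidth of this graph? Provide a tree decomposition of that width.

Treewidth 3.
One such decomposition:
Bags: B1 = {0, 1, 3, 4}  B2 = {0, 1, 2, 4}
Tree: B1–B2

Each bag holds 4 vertices, so the decomposition has width 3, which upper-bounds the treewidth. For the lower bound, the 4 vertices {0, 1, 2, 4} are pairwise adjacent, and any tree decomposition puts a clique entirely inside one bag — forcing width ≥ 3. Combining the bounds, tw(G) = 3.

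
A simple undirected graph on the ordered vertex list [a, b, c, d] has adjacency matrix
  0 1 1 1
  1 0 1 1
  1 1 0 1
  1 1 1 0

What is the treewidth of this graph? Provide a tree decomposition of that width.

Treewidth 3.
One optimal decomposition is:
Bags: B1 = {a, b, c, d}
Tree: (single bag)

With just one bag of size 4, the width is 4 − 1 = 3, so tw(G) ≤ 3. For the lower bound, the 4 vertices {a, b, c, d} are pairwise adjacent, and any tree decomposition puts a clique entirely inside one bag — forcing width ≥ 3. Combining the bounds, tw(G) = 3.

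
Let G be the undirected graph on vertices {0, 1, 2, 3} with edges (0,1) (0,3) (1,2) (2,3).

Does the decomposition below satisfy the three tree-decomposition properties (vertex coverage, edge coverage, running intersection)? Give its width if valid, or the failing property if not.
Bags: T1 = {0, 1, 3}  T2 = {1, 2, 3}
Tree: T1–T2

Vertex coverage: the bags together contain {0, 1, 2, 3}, the full vertex set. Edge coverage: each edge of G has both endpoints in at least one bag. Running intersection: for every vertex, the bags containing it form a connected subtree. All three properties hold, so this is a valid tree decomposition of width max|bag| − 1 = 2, and hence tw(G) ≤ 2.

Yes; width 2.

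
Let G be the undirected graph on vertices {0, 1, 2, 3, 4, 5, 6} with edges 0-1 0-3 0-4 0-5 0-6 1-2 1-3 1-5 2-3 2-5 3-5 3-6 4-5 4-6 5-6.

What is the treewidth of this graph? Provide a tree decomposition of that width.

Treewidth 3.
Bags: B1 = {0, 3, 5, 6}  B2 = {0, 4, 5, 6}  B3 = {0, 1, 3, 5}  B4 = {1, 2, 3, 5}
Tree: B1–B2, B1–B3, B3–B4

Each bag holds 4 vertices, so the decomposition has width 3, which upper-bounds the treewidth. For the lower bound, the 4 vertices {0, 1, 3, 5} are pairwise adjacent, and any tree decomposition puts a clique entirely inside one bag — forcing width ≥ 3. Hence tw(G) = 3 exactly.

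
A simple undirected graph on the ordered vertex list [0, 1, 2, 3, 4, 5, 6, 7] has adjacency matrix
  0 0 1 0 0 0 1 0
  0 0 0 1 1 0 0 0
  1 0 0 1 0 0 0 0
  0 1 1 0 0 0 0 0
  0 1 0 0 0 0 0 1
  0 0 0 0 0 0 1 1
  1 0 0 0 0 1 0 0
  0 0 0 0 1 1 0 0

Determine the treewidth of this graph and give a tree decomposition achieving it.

Treewidth 2.
One optimal decomposition is:
Bags: B1 = {0, 2, 6}  B2 = {2, 3, 6}  B3 = {1, 3, 6}  B4 = {1, 4, 6}  B5 = {4, 6, 7}  B6 = {5, 6, 7}
Tree: B1–B2, B2–B3, B3–B4, B4–B5, B5–B6

The largest bag has 3 vertices, giving width 2; this decomposition certifies tw(G) ≤ 2. For the lower bound, G contains the cycle 6–0–2–3–1–4–7–5–6, so G is not a forest; only forests have treewidth ≤ 1, hence tw(G) ≥ 2. Hence tw(G) = 2 exactly.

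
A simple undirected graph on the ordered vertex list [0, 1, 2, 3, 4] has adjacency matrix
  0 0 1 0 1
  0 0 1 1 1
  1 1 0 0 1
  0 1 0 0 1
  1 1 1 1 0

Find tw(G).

A width-2 tree decomposition is:
Bags: B1 = {1, 2, 4}  B2 = {1, 3, 4}  B3 = {0, 2, 4}
Tree: B1–B2, B1–B3
Every bag has size at most 3, so the width is 3 − 1 = 2 and tw(G) ≤ 2. Conversely, {0, 2, 4} is a clique of size 3, and the vertices of any clique must share a bag in every tree decomposition; so some bag has ≥ 3 vertices and tw(G) ≥ 2. The upper and lower bounds meet at 2, so that is the treewidth.

2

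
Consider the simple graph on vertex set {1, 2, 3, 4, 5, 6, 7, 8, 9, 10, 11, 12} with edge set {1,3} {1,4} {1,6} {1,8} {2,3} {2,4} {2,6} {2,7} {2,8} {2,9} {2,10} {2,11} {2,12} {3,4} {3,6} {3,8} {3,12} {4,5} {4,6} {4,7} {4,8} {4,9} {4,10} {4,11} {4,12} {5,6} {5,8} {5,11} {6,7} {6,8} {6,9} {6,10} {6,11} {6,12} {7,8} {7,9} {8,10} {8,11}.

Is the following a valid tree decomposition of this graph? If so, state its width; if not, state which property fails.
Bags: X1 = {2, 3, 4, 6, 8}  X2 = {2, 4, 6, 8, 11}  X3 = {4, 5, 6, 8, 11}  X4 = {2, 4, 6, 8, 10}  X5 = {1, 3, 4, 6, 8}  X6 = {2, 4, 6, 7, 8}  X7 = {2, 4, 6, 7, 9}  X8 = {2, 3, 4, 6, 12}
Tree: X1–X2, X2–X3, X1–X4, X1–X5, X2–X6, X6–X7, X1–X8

Checking the three conditions: (i) the bags cover all of {1, 2, 3, 4, 5, 6, 7, 8, 9, 10, 11, 12}; (ii) for each edge, some bag contains both endpoints; (iii) the bags containing any fixed vertex form a subtree. All hold, so the decomposition is valid with width 5 − 1 = 4.

Yes; width 4.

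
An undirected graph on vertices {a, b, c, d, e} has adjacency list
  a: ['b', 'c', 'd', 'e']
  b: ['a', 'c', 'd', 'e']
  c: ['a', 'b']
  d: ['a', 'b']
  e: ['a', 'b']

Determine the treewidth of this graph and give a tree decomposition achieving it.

Treewidth 2.
One optimal decomposition is:
Bags: B1 = {a, b, c}  B2 = {a, b, e}  B3 = {a, b, d}
Tree: B1–B2, B2–B3

Each bag holds 3 vertices, so the decomposition has width 2, which upper-bounds the treewidth. Conversely, {a, b, d} is a clique of size 3, and the vertices of any clique must share a bag in every tree decomposition; so some bag has ≥ 3 vertices and tw(G) ≥ 2. Hence tw(G) = 2 exactly.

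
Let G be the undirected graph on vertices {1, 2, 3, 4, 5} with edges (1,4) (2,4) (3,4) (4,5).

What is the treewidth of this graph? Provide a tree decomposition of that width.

Treewidth 1.
Bags: B1 = {2, 4}  B2 = {1, 4}  B3 = {3, 4}  B4 = {4, 5}
Tree: B1–B2, B2–B3, B1–B4

The largest bag has 2 vertices, giving width 1; this decomposition certifies tw(G) ≤ 1. Since G has at least one edge (e.g. 2–4), it is not an edgeless graph, so tw(G) ≥ 1. Combining the bounds, tw(G) = 1.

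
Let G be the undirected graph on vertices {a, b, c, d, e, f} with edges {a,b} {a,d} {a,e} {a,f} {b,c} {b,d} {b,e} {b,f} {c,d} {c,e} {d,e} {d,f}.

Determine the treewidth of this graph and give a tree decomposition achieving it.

Treewidth 3.
Bags: B1 = {b, c, d, e}  B2 = {a, b, d, e}  B3 = {a, b, d, f}
Tree: B1–B2, B2–B3

Every bag has size at most 4, so the width is 4 − 1 = 3 and tw(G) ≤ 3. For the lower bound, the 4 vertices {b, c, d, e} are pairwise adjacent, and any tree decomposition puts a clique entirely inside one bag — forcing width ≥ 3. Therefore the treewidth is 3.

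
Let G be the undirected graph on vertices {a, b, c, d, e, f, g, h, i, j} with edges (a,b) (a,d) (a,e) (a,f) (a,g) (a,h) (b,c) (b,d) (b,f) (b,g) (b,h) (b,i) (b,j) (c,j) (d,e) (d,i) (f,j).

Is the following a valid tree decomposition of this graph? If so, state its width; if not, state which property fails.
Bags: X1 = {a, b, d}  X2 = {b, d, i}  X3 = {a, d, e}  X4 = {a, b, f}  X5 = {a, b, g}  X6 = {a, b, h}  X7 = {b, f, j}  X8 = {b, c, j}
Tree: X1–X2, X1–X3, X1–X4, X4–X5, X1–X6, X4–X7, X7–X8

Yes; width 2.

Checking the three conditions: (i) the bags cover all of {a, b, c, d, e, f, g, h, i, j}; (ii) for each edge, some bag contains both endpoints; (iii) the bags containing any fixed vertex form a subtree. All hold, so the decomposition is valid with width 3 − 1 = 2.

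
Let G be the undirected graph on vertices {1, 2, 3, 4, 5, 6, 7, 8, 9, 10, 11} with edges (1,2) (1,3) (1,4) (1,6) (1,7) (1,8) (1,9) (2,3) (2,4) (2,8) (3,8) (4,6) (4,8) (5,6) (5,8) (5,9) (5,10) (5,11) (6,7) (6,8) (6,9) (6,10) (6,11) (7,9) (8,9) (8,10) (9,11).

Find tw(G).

3

A width-3 tree decomposition is:
Bags: B1 = {5, 6, 8, 9}  B2 = {1, 6, 8, 9}  B3 = {5, 6, 8, 10}  B4 = {1, 4, 6, 8}  B5 = {1, 2, 4, 8}  B6 = {5, 6, 9, 11}  B7 = {1, 6, 7, 9}  B8 = {1, 2, 3, 8}
Tree: B1–B2, B1–B3, B2–B4, B4–B5, B1–B6, B2–B7, B5–B8
Every bag has size at most 4, so the width is 4 − 1 = 3 and tw(G) ≤ 3. On the other hand G contains the 4-clique {1, 2, 3, 8}. A clique must lie in a single bag of any decomposition, so no decomposition can have width below 3. Therefore the treewidth is 3.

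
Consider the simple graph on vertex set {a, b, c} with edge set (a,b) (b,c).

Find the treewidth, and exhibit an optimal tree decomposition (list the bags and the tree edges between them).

Every bag has size at most 2, so the width is 2 − 1 = 1 and tw(G) ≤ 1. G has an edge, so its treewidth is at least 1. Hence tw(G) = 1 exactly.

Treewidth 1.
One optimal decomposition is:
Bags: B1 = {b, c}  B2 = {a, b}
Tree: B1–B2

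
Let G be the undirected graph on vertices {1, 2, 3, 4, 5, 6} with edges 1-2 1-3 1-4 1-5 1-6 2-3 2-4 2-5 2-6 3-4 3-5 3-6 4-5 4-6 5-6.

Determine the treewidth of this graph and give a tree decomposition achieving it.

Treewidth 5.
One such decomposition:
Bags: B1 = {1, 2, 3, 4, 5, 6}
Tree: (single bag)

A single bag containing all 6 vertices is trivially a valid decomposition of width 5. For the lower bound, the 6 vertices {1, 2, 3, 4, 5, 6} are pairwise adjacent, and any tree decomposition puts a clique entirely inside one bag — forcing width ≥ 5. The upper and lower bounds meet at 5, so that is the treewidth.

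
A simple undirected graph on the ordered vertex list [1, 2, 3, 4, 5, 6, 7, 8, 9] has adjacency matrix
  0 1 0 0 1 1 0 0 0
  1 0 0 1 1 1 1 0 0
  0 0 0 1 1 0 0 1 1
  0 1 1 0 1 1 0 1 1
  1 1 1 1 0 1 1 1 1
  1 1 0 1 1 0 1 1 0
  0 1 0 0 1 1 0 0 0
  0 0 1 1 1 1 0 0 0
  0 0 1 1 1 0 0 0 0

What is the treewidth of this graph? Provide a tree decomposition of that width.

Treewidth 3.
Bags: B1 = {2, 4, 5, 6}  B2 = {2, 5, 6, 7}  B3 = {1, 2, 5, 6}  B4 = {4, 5, 6, 8}  B5 = {3, 4, 5, 8}  B6 = {3, 4, 5, 9}
Tree: B1–B2, B2–B3, B1–B4, B4–B5, B5–B6

Each bag holds 4 vertices, so the decomposition has width 3, which upper-bounds the treewidth. Conversely, {1, 2, 5, 6} is a clique of size 4, and the vertices of any clique must share a bag in every tree decomposition; so some bag has ≥ 4 vertices and tw(G) ≥ 3. Combining the bounds, tw(G) = 3.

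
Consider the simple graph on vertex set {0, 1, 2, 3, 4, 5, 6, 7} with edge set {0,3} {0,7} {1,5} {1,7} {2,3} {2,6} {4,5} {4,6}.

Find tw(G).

2

A width-2 tree decomposition is:
Bags: B1 = {2, 4, 6}  B2 = {2, 3, 4}  B3 = {0, 3, 4}  B4 = {0, 4, 7}  B5 = {1, 4, 7}  B6 = {1, 4, 5}
Tree: B1–B2, B2–B3, B3–B4, B4–B5, B5–B6
Every bag has size at most 3, so the width is 3 − 1 = 2 and tw(G) ≤ 2. For the lower bound, G contains the cycle 4–6–2–3–0–7–1–5–4, so G is not a forest; only forests have treewidth ≤ 1, hence tw(G) ≥ 2. The upper and lower bounds meet at 2, so that is the treewidth.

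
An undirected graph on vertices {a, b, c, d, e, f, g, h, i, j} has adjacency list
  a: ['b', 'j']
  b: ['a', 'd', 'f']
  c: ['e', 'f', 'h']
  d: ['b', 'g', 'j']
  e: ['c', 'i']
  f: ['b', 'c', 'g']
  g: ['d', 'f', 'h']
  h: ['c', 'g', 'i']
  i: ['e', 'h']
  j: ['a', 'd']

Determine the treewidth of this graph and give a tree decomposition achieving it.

Treewidth 2.
One optimal decomposition is:
Bags: B1 = {a, d, j}  B2 = {a, b, d}  B3 = {b, d, g}  B4 = {b, f, g}  B5 = {f, g, h}  B6 = {c, f, h}  B7 = {c, h, i}  B8 = {c, e, i}
Tree: B1–B2, B2–B3, B3–B4, B4–B5, B5–B6, B6–B7, B7–B8

Every bag has size at most 3, so the width is 3 − 1 = 2 and tw(G) ≤ 2. For the lower bound, G contains the cycle j–a–b–d–j, so G is not a forest; only forests have treewidth ≤ 1, hence tw(G) ≥ 2. Therefore the treewidth is 2.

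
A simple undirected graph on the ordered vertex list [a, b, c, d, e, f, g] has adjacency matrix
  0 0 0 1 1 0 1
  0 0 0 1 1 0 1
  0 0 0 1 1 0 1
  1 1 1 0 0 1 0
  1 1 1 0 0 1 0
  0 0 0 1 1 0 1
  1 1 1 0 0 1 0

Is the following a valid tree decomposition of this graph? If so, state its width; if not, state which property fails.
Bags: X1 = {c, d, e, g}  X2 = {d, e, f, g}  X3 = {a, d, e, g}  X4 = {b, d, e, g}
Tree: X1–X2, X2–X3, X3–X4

Checking the three conditions: (i) the bags cover all of {a, b, c, d, e, f, g}; (ii) for each edge, some bag contains both endpoints; (iii) the bags containing any fixed vertex form a subtree. All hold, so the decomposition is valid with width 4 − 1 = 3.

Yes; width 3.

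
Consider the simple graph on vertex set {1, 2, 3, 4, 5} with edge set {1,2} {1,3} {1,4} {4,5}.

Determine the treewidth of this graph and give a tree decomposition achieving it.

Treewidth 1.
One such decomposition:
Bags: B1 = {1, 2}  B2 = {1, 4}  B3 = {1, 3}  B4 = {4, 5}
Tree: B1–B2, B1–B3, B2–B4

The largest bag has 2 vertices, giving width 1; this decomposition certifies tw(G) ≤ 1. Since G has at least one edge (e.g. 2–1), it is not an edgeless graph, so tw(G) ≥ 1. Combining the bounds, tw(G) = 1.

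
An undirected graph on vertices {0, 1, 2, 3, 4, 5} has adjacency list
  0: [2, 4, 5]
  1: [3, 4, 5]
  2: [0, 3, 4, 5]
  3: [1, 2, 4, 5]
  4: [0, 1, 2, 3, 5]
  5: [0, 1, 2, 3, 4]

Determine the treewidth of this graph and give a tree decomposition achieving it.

Treewidth 3.
Bags: B1 = {1, 3, 4, 5}  B2 = {2, 3, 4, 5}  B3 = {0, 2, 4, 5}
Tree: B1–B2, B2–B3

Every bag has size at most 4, so the width is 4 − 1 = 3 and tw(G) ≤ 3. On the other hand G contains the 4-clique {1, 3, 4, 5}. A clique must lie in a single bag of any decomposition, so no decomposition can have width below 3. Combining the bounds, tw(G) = 3.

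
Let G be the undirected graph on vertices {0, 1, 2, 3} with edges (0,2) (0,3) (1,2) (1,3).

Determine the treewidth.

A width-2 tree decomposition is:
Bags: B1 = {0, 1, 3}  B2 = {0, 1, 2}
Tree: B1–B2
The largest bag has 3 vertices, giving width 2; this decomposition certifies tw(G) ≤ 2. The edges 1–3–0–2–1 form a cycle, so G is not a tree and its treewidth is at least 2. The upper and lower bounds meet at 2, so that is the treewidth.

2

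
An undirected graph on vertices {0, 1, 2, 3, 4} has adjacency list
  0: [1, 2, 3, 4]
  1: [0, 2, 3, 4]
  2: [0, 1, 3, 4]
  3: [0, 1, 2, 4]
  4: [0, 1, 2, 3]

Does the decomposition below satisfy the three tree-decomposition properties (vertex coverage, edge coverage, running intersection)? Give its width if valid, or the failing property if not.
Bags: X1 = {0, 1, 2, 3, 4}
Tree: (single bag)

Yes; width 4.

Vertex coverage: the bags together contain {0, 1, 2, 3, 4}, the full vertex set. Edge coverage: each edge of G has both endpoints in at least one bag. Running intersection: for every vertex, the bags containing it form a connected subtree. All three properties hold, so this is a valid tree decomposition of width max|bag| − 1 = 4, and hence tw(G) ≤ 4.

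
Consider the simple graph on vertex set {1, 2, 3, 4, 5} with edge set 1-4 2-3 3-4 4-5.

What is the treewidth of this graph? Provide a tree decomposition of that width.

The largest bag has 2 vertices, giving width 1; this decomposition certifies tw(G) ≤ 1. G has an edge, so its treewidth is at least 1. Therefore the treewidth is 1.

Treewidth 1.
One such decomposition:
Bags: B1 = {4, 5}  B2 = {3, 4}  B3 = {1, 4}  B4 = {2, 3}
Tree: B1–B2, B1–B3, B2–B4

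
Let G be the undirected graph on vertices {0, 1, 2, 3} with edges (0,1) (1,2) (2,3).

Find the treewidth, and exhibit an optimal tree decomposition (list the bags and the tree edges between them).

Treewidth 1.
Bags: B1 = {2, 3}  B2 = {1, 2}  B3 = {0, 1}
Tree: B1–B2, B2–B3

Every bag has size at most 2, so the width is 2 − 1 = 1 and tw(G) ≤ 1. Any graph with an edge has treewidth ≥ 1, and G has the edge 3–2. Therefore the treewidth is 1.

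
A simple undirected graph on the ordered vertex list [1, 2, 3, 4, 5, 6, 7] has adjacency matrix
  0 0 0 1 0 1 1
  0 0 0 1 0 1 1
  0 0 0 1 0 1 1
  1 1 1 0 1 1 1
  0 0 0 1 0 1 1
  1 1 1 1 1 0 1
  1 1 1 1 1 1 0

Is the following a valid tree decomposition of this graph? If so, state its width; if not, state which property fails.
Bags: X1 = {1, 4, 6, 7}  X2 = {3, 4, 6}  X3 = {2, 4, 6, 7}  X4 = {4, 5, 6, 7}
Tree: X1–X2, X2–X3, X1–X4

No — edge (7,3) lies in no bag.

A tree decomposition must satisfy three properties: every vertex lies in some bag; for every edge, both endpoints lie together in some bag; and for every vertex, the bags containing it form a connected subtree. Here edge (7,3) lies in no bag, so the decomposition is invalid.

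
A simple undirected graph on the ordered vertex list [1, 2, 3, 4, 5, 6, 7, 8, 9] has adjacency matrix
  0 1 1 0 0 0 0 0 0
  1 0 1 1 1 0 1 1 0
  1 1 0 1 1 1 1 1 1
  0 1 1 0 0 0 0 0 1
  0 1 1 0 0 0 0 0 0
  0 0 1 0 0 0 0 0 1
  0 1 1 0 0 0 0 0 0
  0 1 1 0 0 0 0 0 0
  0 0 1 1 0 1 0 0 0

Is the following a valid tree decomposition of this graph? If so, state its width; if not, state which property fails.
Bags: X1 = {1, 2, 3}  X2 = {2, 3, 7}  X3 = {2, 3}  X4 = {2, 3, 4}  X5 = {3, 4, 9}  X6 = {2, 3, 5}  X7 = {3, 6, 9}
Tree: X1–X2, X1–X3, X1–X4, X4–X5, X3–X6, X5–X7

A tree decomposition must satisfy three properties: every vertex lies in some bag; for every edge, both endpoints lie together in some bag; and for every vertex, the bags containing it form a connected subtree. Here vertex 8 appears in no bag, so the decomposition is invalid.

No — vertex 8 appears in no bag.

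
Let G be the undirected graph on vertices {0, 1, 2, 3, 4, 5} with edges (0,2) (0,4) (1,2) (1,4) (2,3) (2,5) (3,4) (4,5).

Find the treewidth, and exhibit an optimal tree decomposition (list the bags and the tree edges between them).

Each bag holds 3 vertices, so the decomposition has width 2, which upper-bounds the treewidth. The edges 3–4–0–2–3 form a cycle, so G is not a tree and its treewidth is at least 2. Hence tw(G) = 2 exactly.

Treewidth 2.
One optimal decomposition is:
Bags: B1 = {2, 3, 4}  B2 = {0, 2, 4}  B3 = {1, 2, 4}  B4 = {2, 4, 5}
Tree: B1–B2, B2–B3, B3–B4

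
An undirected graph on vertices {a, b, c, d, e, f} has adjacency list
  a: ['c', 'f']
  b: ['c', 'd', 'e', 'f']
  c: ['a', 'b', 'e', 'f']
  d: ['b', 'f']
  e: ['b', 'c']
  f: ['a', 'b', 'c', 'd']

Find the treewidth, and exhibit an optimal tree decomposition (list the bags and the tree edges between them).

The largest bag has 3 vertices, giving width 2; this decomposition certifies tw(G) ≤ 2. Conversely, {b, d, f} is a clique of size 3, and the vertices of any clique must share a bag in every tree decomposition; so some bag has ≥ 3 vertices and tw(G) ≥ 2. Combining the bounds, tw(G) = 2.

Treewidth 2.
One optimal decomposition is:
Bags: B1 = {b, c, f}  B2 = {a, c, f}  B3 = {b, c, e}  B4 = {b, d, f}
Tree: B1–B2, B1–B3, B1–B4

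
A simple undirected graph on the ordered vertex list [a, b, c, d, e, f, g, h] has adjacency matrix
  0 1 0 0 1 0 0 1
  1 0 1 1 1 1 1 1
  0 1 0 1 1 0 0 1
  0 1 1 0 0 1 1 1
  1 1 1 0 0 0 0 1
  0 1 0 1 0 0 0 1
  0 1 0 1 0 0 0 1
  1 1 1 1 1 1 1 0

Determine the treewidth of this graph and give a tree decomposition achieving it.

Treewidth 3.
Bags: B1 = {b, c, e, h}  B2 = {b, c, d, h}  B3 = {b, d, f, h}  B4 = {a, b, e, h}  B5 = {b, d, g, h}
Tree: B1–B2, B2–B3, B1–B4, B2–B5

Each bag holds 4 vertices, so the decomposition has width 3, which upper-bounds the treewidth. For the lower bound, the 4 vertices {b, d, g, h} are pairwise adjacent, and any tree decomposition puts a clique entirely inside one bag — forcing width ≥ 3. Therefore the treewidth is 3.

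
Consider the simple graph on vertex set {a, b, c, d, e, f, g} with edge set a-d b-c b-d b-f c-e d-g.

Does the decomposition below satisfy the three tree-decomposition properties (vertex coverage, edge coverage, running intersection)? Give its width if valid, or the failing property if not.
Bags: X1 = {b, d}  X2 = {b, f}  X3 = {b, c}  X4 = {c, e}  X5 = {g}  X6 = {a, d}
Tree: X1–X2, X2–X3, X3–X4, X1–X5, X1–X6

A tree decomposition must satisfy three properties: every vertex lies in some bag; for every edge, both endpoints lie together in some bag; and for every vertex, the bags containing it form a connected subtree. Here edge (d,g) lies in no bag, so the decomposition is invalid.

No — edge (d,g) lies in no bag.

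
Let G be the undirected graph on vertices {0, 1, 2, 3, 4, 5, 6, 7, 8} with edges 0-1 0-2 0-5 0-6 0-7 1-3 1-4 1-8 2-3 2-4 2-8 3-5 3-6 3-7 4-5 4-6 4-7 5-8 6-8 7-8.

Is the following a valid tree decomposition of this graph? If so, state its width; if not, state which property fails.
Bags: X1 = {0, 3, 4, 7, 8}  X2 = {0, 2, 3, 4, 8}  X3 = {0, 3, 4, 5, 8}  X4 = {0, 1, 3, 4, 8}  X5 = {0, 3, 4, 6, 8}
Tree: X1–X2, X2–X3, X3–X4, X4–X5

Every vertex of G appears in some bag (union = {0, 1, 2, 3, 4, 5, 6, 7, 8}); every edge is covered by a bag; and for each vertex v the set of bags containing v is connected in the bag tree. The decomposition is therefore valid. The largest bag has 5 vertices, so the width is 4.

Yes; width 4.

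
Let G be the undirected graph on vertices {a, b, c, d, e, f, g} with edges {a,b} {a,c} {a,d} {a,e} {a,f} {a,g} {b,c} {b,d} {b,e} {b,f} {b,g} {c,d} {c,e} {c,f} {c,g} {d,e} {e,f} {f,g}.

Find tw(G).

4

A width-4 tree decomposition is:
Bags: B1 = {a, b, c, f, g}  B2 = {a, b, c, e, f}  B3 = {a, b, c, d, e}
Tree: B1–B2, B2–B3
Every bag has size at most 5, so the width is 5 − 1 = 4 and tw(G) ≤ 4. Conversely, {a, b, c, f, g} is a clique of size 5, and the vertices of any clique must share a bag in every tree decomposition; so some bag has ≥ 5 vertices and tw(G) ≥ 4. Combining the bounds, tw(G) = 4.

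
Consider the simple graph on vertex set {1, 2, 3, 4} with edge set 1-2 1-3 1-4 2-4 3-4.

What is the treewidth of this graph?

2

A width-2 tree decomposition is:
Bags: B1 = {1, 2, 4}  B2 = {1, 3, 4}
Tree: B1–B2
Every bag has size at most 3, so the width is 3 − 1 = 2 and tw(G) ≤ 2. Conversely, {1, 2, 4} is a clique of size 3, and the vertices of any clique must share a bag in every tree decomposition; so some bag has ≥ 3 vertices and tw(G) ≥ 2. Therefore the treewidth is 2.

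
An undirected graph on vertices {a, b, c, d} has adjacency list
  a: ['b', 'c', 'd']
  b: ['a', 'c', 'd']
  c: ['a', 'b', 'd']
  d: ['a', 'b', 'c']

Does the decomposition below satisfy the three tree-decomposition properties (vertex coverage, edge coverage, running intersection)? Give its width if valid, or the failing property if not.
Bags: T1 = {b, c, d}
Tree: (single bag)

No — vertex a appears in no bag.

A tree decomposition must satisfy three properties: every vertex lies in some bag; for every edge, both endpoints lie together in some bag; and for every vertex, the bags containing it form a connected subtree. Here vertex a appears in no bag, so the decomposition is invalid.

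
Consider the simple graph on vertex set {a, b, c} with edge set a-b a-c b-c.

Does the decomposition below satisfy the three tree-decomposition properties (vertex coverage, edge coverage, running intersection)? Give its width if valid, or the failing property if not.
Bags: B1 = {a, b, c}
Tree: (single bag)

Yes; width 2.

Checking the three conditions: (i) the bags cover all of {a, b, c}; (ii) for each edge, some bag contains both endpoints; (iii) the bags containing any fixed vertex form a subtree. All hold, so the decomposition is valid with width 3 − 1 = 2.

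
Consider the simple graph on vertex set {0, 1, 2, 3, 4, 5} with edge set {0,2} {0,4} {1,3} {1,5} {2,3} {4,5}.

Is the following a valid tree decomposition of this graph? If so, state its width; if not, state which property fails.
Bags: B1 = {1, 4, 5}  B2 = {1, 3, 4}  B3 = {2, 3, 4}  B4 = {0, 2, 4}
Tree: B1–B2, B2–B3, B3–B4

Yes; width 2.

Checking the three conditions: (i) the bags cover all of {0, 1, 2, 3, 4, 5}; (ii) for each edge, some bag contains both endpoints; (iii) the bags containing any fixed vertex form a subtree. All hold, so the decomposition is valid with width 3 − 1 = 2.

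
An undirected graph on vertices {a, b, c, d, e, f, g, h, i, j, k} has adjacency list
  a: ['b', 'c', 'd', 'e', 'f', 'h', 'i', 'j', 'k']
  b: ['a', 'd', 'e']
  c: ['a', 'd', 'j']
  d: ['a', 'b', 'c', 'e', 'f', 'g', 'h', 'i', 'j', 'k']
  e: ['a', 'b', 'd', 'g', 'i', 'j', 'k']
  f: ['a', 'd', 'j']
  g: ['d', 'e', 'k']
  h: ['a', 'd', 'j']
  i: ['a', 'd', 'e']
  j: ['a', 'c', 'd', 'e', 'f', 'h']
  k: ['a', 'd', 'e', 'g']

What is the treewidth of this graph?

3

A width-3 tree decomposition is:
Bags: B1 = {a, d, e, j}  B2 = {a, d, e, k}  B3 = {a, d, f, j}  B4 = {d, e, g, k}  B5 = {a, b, d, e}  B6 = {a, d, e, i}  B7 = {a, d, h, j}  B8 = {a, c, d, j}
Tree: B1–B2, B1–B3, B2–B4, B2–B5, B2–B6, B1–B7, B1–B8
Every bag has size at most 4, so the width is 4 − 1 = 3 and tw(G) ≤ 3. Conversely, {d, e, g, k} is a clique of size 4, and the vertices of any clique must share a bag in every tree decomposition; so some bag has ≥ 4 vertices and tw(G) ≥ 3. The upper and lower bounds meet at 3, so that is the treewidth.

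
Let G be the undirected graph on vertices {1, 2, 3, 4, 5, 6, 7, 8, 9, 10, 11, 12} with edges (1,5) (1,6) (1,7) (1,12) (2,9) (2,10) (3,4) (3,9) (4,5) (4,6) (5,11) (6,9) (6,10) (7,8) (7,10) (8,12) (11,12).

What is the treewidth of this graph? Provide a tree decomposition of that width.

Treewidth 3.
One optimal decomposition is:
Bags: B1 = {7, 8, 11, 12}  B2 = {1, 7, 11, 12}  B3 = {1, 5, 7, 11}  B4 = {1, 5, 7, 10}  B5 = {1, 5, 6, 10}  B6 = {4, 5, 6, 10}  B7 = {2, 4, 6, 10}  B8 = {2, 4, 6, 9}  B9 = {2, 3, 4, 9}
Tree: B1–B2, B2–B3, B3–B4, B4–B5, B5–B6, B6–B7, B7–B8, B8–B9

The largest bag has 4 vertices, giving width 3; this decomposition certifies tw(G) ≤ 3. For the lower bound: the 4 vertex sets {8,11,12}, {7}, {1}, {4,5,6,10} are disjoint, each induces a connected subgraph, and every pair is joined by at least one edge of G. Contracting each set to a single vertex therefore yields K_{4} as a minor, and since treewidth is minor-monotone, tw(G) ≥ tw(K_{4}) = 3. The upper and lower bounds meet at 3, so that is the treewidth.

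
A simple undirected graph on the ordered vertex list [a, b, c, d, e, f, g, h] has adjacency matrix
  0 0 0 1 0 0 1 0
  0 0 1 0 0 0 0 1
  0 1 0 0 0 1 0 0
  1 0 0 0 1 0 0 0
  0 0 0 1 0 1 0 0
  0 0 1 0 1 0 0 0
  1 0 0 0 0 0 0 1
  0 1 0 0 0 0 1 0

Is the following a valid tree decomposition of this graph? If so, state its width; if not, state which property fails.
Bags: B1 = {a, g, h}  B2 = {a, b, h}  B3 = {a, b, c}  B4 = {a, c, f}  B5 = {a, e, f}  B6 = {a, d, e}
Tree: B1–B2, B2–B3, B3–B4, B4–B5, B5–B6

Yes; width 2.

Vertex coverage: the bags together contain {a, b, c, d, e, f, g, h}, the full vertex set. Edge coverage: each edge of G has both endpoints in at least one bag. Running intersection: for every vertex, the bags containing it form a connected subtree. All three properties hold, so this is a valid tree decomposition of width max|bag| − 1 = 2, and hence tw(G) ≤ 2.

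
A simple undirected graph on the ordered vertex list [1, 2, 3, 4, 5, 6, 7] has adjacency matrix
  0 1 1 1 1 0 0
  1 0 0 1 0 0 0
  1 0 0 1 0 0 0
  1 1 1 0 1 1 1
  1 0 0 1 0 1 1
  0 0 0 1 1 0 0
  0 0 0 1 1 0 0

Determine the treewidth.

2

A width-2 tree decomposition is:
Bags: B1 = {4, 5, 6}  B2 = {4, 5, 7}  B3 = {1, 4, 5}  B4 = {1, 2, 4}  B5 = {1, 3, 4}
Tree: B1–B2, B1–B3, B3–B4, B3–B5
The largest bag has 3 vertices, giving width 2; this decomposition certifies tw(G) ≤ 2. On the other hand G contains the 3-clique {1, 2, 4}. A clique must lie in a single bag of any decomposition, so no decomposition can have width below 2. Therefore the treewidth is 2.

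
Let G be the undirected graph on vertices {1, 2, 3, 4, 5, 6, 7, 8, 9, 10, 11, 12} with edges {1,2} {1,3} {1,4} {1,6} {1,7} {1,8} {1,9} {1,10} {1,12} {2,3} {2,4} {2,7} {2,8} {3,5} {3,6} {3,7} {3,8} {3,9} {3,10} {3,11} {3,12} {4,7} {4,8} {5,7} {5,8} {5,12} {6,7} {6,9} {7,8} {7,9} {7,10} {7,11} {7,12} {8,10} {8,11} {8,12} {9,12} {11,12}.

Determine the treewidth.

A width-4 tree decomposition is:
Bags: B1 = {1, 3, 7, 8, 12}  B2 = {1, 3, 7, 9, 12}  B3 = {1, 3, 7, 8, 10}  B4 = {1, 2, 3, 7, 8}  B5 = {1, 3, 6, 7, 9}  B6 = {3, 7, 8, 11, 12}  B7 = {3, 5, 7, 8, 12}  B8 = {1, 2, 4, 7, 8}
Tree: B1–B2, B1–B3, B3–B4, B2–B5, B1–B6, B6–B7, B4–B8
Every bag has size at most 5, so the width is 5 − 1 = 4 and tw(G) ≤ 4. On the other hand G contains the 5-clique {1, 2, 3, 7, 8}. A clique must lie in a single bag of any decomposition, so no decomposition can have width below 4. The upper and lower bounds meet at 4, so that is the treewidth.

4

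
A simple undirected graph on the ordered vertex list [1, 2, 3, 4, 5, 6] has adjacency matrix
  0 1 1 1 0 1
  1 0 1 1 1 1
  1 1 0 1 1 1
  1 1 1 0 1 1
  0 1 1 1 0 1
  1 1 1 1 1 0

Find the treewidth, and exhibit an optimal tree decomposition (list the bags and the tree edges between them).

The largest bag has 5 vertices, giving width 4; this decomposition certifies tw(G) ≤ 4. On the other hand G contains the 5-clique {1, 2, 3, 4, 6}. A clique must lie in a single bag of any decomposition, so no decomposition can have width below 4. Combining the bounds, tw(G) = 4.

Treewidth 4.
One such decomposition:
Bags: B1 = {2, 3, 4, 5, 6}  B2 = {1, 2, 3, 4, 6}
Tree: B1–B2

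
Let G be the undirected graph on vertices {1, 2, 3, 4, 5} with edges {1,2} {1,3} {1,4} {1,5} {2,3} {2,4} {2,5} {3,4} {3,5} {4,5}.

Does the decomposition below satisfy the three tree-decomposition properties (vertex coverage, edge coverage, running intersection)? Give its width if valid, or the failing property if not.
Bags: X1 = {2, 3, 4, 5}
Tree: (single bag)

No — vertex 1 appears in no bag.

A tree decomposition must satisfy three properties: every vertex lies in some bag; for every edge, both endpoints lie together in some bag; and for every vertex, the bags containing it form a connected subtree. Here vertex 1 appears in no bag, so the decomposition is invalid.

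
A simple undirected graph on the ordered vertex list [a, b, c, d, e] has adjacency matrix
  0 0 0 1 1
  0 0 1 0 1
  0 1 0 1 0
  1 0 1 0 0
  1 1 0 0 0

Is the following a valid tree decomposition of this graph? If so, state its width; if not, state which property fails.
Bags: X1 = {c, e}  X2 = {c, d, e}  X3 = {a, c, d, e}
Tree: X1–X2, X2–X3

No — vertex b appears in no bag.

A tree decomposition must satisfy three properties: every vertex lies in some bag; for every edge, both endpoints lie together in some bag; and for every vertex, the bags containing it form a connected subtree. Here vertex b appears in no bag, so the decomposition is invalid.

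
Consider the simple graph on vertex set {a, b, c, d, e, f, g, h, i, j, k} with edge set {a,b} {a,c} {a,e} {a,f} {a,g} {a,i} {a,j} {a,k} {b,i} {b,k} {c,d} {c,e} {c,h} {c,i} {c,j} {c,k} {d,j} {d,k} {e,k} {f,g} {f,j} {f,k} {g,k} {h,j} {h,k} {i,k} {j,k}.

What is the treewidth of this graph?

3

A width-3 tree decomposition is:
Bags: B1 = {a, c, e, k}  B2 = {a, c, i, k}  B3 = {a, c, j, k}  B4 = {a, f, j, k}  B5 = {c, d, j, k}  B6 = {a, f, g, k}  B7 = {a, b, i, k}  B8 = {c, h, j, k}
Tree: B1–B2, B2–B3, B3–B4, B3–B5, B4–B6, B2–B7, B5–B8
Every bag has size at most 4, so the width is 4 − 1 = 3 and tw(G) ≤ 3. For the lower bound, the 4 vertices {c, d, j, k} are pairwise adjacent, and any tree decomposition puts a clique entirely inside one bag — forcing width ≥ 3. Hence tw(G) = 3 exactly.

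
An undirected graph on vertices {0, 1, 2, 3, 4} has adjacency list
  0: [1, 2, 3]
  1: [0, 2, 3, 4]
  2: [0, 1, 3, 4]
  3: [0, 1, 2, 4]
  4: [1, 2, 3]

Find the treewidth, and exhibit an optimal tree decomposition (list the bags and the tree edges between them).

Each bag holds 4 vertices, so the decomposition has width 3, which upper-bounds the treewidth. For the lower bound, the 4 vertices {0, 1, 2, 3} are pairwise adjacent, and any tree decomposition puts a clique entirely inside one bag — forcing width ≥ 3. Therefore the treewidth is 3.

Treewidth 3.
Bags: B1 = {1, 2, 3, 4}  B2 = {0, 1, 2, 3}
Tree: B1–B2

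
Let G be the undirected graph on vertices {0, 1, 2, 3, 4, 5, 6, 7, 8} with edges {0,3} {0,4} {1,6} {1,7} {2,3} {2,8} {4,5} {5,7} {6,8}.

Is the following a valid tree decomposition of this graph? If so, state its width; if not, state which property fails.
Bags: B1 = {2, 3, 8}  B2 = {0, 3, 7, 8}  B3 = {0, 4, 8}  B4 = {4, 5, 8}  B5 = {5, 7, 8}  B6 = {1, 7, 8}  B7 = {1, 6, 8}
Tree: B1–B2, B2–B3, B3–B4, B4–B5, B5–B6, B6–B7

A tree decomposition must satisfy three properties: every vertex lies in some bag; for every edge, both endpoints lie together in some bag; and for every vertex, the bags containing it form a connected subtree. Here bags containing vertex 7 are not connected in the tree, so the decomposition is invalid.

No — bags containing vertex 7 are not connected in the tree.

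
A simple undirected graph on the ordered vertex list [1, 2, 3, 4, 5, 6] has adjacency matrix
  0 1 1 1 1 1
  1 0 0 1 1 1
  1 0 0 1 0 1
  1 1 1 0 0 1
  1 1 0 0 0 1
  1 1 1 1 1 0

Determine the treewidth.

3

A width-3 tree decomposition is:
Bags: B1 = {1, 3, 4, 6}  B2 = {1, 2, 4, 6}  B3 = {1, 2, 5, 6}
Tree: B1–B2, B2–B3
The largest bag has 4 vertices, giving width 3; this decomposition certifies tw(G) ≤ 3. Conversely, {1, 2, 4, 6} is a clique of size 4, and the vertices of any clique must share a bag in every tree decomposition; so some bag has ≥ 4 vertices and tw(G) ≥ 3. Combining the bounds, tw(G) = 3.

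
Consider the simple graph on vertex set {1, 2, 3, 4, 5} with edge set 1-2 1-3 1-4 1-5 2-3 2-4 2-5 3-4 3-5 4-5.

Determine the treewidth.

A width-4 tree decomposition is:
Bags: B1 = {1, 2, 3, 4, 5}
Tree: (single bag)
With just one bag of size 5, the width is 5 − 1 = 4, so tw(G) ≤ 4. Conversely, {1, 2, 3, 4, 5} is a clique of size 5, and the vertices of any clique must share a bag in every tree decomposition; so some bag has ≥ 5 vertices and tw(G) ≥ 4. The upper and lower bounds meet at 4, so that is the treewidth.

4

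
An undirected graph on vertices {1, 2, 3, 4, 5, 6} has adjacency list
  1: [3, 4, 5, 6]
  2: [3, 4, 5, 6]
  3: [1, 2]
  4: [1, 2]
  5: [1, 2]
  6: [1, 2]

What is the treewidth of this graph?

A width-2 tree decomposition is:
Bags: B1 = {1, 2, 3}  B2 = {1, 2, 6}  B3 = {1, 2, 5}  B4 = {1, 2, 4}
Tree: B1–B2, B2–B3, B3–B4
Every bag has size at most 3, so the width is 3 − 1 = 2 and tw(G) ≤ 2. Since 3–1–6–2–3 is a cycle in G, G is not acyclic. Forests are exactly the graphs of treewidth ≤ 1, so tw(G) ≥ 2. Hence tw(G) = 2 exactly.

2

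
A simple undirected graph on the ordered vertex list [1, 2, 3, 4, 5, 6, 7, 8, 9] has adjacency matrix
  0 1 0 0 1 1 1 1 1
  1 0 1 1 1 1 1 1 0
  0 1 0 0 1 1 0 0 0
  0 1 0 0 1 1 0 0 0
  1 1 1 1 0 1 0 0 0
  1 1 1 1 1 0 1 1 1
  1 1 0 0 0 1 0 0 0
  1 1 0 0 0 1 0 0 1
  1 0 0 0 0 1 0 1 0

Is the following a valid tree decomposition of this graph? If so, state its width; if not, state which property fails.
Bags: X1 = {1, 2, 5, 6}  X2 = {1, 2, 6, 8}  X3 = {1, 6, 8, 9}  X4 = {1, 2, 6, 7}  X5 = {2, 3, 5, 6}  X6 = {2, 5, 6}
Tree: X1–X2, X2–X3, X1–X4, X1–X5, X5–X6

No — vertex 4 appears in no bag.

A tree decomposition must satisfy three properties: every vertex lies in some bag; for every edge, both endpoints lie together in some bag; and for every vertex, the bags containing it form a connected subtree. Here vertex 4 appears in no bag, so the decomposition is invalid.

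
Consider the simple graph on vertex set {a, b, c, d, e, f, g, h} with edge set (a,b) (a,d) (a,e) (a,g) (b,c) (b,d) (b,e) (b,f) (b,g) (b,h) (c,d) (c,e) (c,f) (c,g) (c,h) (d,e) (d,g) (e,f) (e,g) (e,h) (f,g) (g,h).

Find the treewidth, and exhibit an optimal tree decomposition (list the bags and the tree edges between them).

The largest bag has 5 vertices, giving width 4; this decomposition certifies tw(G) ≤ 4. On the other hand G contains the 5-clique {b, c, d, e, g}. A clique must lie in a single bag of any decomposition, so no decomposition can have width below 4. The upper and lower bounds meet at 4, so that is the treewidth.

Treewidth 4.
One such decomposition:
Bags: B1 = {b, c, e, f, g}  B2 = {b, c, d, e, g}  B3 = {a, b, d, e, g}  B4 = {b, c, e, g, h}
Tree: B1–B2, B2–B3, B1–B4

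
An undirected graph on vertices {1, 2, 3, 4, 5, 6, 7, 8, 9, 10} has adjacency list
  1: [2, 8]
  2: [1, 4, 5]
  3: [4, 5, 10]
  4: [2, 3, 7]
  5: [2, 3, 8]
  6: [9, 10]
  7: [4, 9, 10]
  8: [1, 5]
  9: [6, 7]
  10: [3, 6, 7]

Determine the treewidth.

A width-2 tree decomposition is:
Bags: B1 = {1, 2, 8}  B2 = {2, 5, 8}  B3 = {2, 4, 5}  B4 = {3, 4, 5}  B5 = {3, 4, 7}  B6 = {3, 7, 10}  B7 = {7, 9, 10}  B8 = {6, 9, 10}
Tree: B1–B2, B2–B3, B3–B4, B4–B5, B5–B6, B6–B7, B7–B8
Each bag holds 3 vertices, so the decomposition has width 2, which upper-bounds the treewidth. Since 1–8–5–2–1 is a cycle in G, G is not acyclic. Forests are exactly the graphs of treewidth ≤ 1, so tw(G) ≥ 2. Hence tw(G) = 2 exactly.

2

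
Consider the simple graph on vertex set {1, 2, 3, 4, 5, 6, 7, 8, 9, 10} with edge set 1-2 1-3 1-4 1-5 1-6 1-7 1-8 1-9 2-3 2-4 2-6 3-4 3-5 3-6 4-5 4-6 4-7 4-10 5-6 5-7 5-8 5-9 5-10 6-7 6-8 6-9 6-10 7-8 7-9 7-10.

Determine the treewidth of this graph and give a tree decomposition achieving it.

Each bag holds 5 vertices, so the decomposition has width 4, which upper-bounds the treewidth. For the lower bound, the 5 vertices {1, 2, 3, 4, 6} are pairwise adjacent, and any tree decomposition puts a clique entirely inside one bag — forcing width ≥ 4. Combining the bounds, tw(G) = 4.

Treewidth 4.
One such decomposition:
Bags: B1 = {1, 3, 4, 5, 6}  B2 = {1, 4, 5, 6, 7}  B3 = {1, 2, 3, 4, 6}  B4 = {1, 5, 6, 7, 8}  B5 = {4, 5, 6, 7, 10}  B6 = {1, 5, 6, 7, 9}
Tree: B1–B2, B1–B3, B2–B4, B2–B5, B4–B6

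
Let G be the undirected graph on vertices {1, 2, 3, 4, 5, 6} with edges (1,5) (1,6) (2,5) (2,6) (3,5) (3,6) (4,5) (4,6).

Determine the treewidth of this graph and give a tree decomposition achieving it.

The largest bag has 3 vertices, giving width 2; this decomposition certifies tw(G) ≤ 2. The edges 6–2–5–1–6 form a cycle, so G is not a tree and its treewidth is at least 2. Therefore the treewidth is 2.

Treewidth 2.
One optimal decomposition is:
Bags: B1 = {2, 5, 6}  B2 = {1, 5, 6}  B3 = {3, 5, 6}  B4 = {4, 5, 6}
Tree: B1–B2, B2–B3, B3–B4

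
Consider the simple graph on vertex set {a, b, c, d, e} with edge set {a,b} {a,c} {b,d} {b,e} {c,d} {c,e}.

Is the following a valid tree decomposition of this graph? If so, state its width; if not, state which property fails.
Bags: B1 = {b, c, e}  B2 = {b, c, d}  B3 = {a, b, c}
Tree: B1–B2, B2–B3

Every vertex of G appears in some bag (union = {a, b, c, d, e}); every edge is covered by a bag; and for each vertex v the set of bags containing v is connected in the bag tree. The decomposition is therefore valid. The largest bag has 3 vertices, so the width is 2.

Yes; width 2.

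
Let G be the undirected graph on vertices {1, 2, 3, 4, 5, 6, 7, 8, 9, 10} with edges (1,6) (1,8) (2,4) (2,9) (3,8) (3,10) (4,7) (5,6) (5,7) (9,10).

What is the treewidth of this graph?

A width-2 tree decomposition is:
Bags: B1 = {3, 9, 10}  B2 = {2, 3, 9}  B3 = {2, 3, 4}  B4 = {3, 4, 7}  B5 = {3, 5, 7}  B6 = {3, 5, 6}  B7 = {1, 3, 6}  B8 = {1, 3, 8}
Tree: B1–B2, B2–B3, B3–B4, B4–B5, B5–B6, B6–B7, B7–B8
Every bag has size at most 3, so the width is 3 − 1 = 2 and tw(G) ≤ 2. The edges 3–10–9–2–4–7–5–6–1–8–3 form a cycle, so G is not a tree and its treewidth is at least 2. The upper and lower bounds meet at 2, so that is the treewidth.

2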